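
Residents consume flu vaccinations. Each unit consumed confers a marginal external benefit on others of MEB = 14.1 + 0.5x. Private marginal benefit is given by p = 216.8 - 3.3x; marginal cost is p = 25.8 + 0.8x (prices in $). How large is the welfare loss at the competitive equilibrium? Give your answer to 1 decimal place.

DWL = $194.2

Market equilibrium (private): 25.8 + 0.8x = 216.8 - 3.3x → x_m = 46.5854.
Social marginal benefit = demand + MEB = 230.9 - 2.8x.
Set SMB = MC: 230.9 - 2.8x = 25.8 + 0.8x → x* = 56.9722.
Height of the DWL triangle at x_m is SMB(x_m) − MC(x_m) = MEB(x_m) = 37.3927.
DWL = ½ × 10.3868 × 37.3927 = 194.1952.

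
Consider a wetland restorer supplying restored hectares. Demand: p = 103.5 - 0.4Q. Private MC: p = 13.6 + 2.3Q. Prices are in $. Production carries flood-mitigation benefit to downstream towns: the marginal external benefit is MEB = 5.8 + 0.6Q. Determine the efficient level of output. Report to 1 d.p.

Social marginal cost = private MC − MEB = 7.8 + 1.7Q.
Set SMC = demand: 7.8 + 1.7Q = 103.5 - 0.4Q → Q* = 45.5714.

Q* = 45.6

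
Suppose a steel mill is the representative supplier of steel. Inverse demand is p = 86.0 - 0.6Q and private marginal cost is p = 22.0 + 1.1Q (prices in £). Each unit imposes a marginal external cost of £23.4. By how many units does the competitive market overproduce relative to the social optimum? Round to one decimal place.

Market equilibrium (private): 22.0 + 1.1Q = 86.0 - 0.6Q → Q_m = 37.6471.
Social marginal cost = private MC + MEC = 45.4 + 1.1Q.
Set SMC = demand: 45.4 + 1.1Q = 86.0 - 0.6Q → Q* = 23.8824.
Gap = |37.6471 − 23.8824| = 13.7647.

13.8 units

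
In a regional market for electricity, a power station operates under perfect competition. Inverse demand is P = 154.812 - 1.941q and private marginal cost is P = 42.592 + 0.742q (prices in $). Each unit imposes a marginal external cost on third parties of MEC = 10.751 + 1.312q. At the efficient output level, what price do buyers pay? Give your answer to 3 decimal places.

P = $105.513

Social marginal cost = private MC + MEC = 53.343 + 2.054q.
Set SMC = demand: 53.343 + 2.054q = 154.812 - 1.941q → q* = 25.3990.
Consumer price on the demand curve at q*: 154.812 − 1.941×25.3990 = 105.5125.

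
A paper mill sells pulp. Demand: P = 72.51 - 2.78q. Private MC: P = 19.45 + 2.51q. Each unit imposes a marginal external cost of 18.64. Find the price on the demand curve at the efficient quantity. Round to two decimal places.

P = 54.42

Social marginal cost = private MC + MEC = 38.09 + 2.51q.
Set SMC = demand: 38.09 + 2.51q = 72.51 - 2.78q → q* = 6.5066.
Consumer price on the demand curve at q*: 72.51 − 2.78×6.5066 = 54.4217.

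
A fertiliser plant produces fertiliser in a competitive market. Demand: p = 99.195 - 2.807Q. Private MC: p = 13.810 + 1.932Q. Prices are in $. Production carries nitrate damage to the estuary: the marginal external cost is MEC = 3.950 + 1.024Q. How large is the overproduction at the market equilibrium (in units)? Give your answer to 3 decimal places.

Market equilibrium (private): 13.810 + 1.932Q = 99.195 - 2.807Q → Q_m = 18.0175.
Social marginal cost = private MC + MEC = 17.760 + 2.956Q.
Set SMC = demand: 17.760 + 2.956Q = 99.195 - 2.807Q → Q* = 14.1307.
Gap = |18.0175 − 14.1307| = 3.8868.

3.887 units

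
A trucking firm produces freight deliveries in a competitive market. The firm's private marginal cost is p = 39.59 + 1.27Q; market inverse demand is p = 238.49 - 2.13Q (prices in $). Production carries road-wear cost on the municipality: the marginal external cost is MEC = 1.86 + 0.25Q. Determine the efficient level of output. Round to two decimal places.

Q* = 53.98

Social marginal cost = private MC + MEC = 41.45 + 1.52Q.
Set SMC = demand: 41.45 + 1.52Q = 238.49 - 2.13Q → Q* = 53.9836.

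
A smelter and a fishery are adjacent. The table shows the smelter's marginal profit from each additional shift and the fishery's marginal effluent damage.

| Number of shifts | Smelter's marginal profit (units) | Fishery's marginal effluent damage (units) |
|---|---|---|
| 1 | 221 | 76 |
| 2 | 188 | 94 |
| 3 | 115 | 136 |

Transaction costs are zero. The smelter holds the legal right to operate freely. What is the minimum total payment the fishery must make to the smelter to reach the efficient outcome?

Left alone the smelter would choose level 3 (marginal profit stays positive).
Efficient level: k* = 2 (marginal profit ≥ marginal effluent damage through 2).
The fishery must at least cover the smelter's forgone profit from cutting 3→2: 115 = 115.

115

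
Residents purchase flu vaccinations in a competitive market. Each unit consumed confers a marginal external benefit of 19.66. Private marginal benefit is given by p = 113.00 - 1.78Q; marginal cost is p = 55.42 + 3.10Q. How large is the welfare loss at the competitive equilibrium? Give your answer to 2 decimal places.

DWL = 39.60

Market equilibrium (private): 55.42 + 3.10Q = 113.00 - 1.78Q → Q_m = 11.7992.
Social marginal benefit = demand + MEB = 132.66 - 1.78Q.
Set SMB = MC: 132.66 - 1.78Q = 55.42 + 3.10Q → Q* = 15.8279.
The welfare-loss triangle has base |Q_m − Q*| and height MEB(Q_m) (the vertical gap between SMB and MC is zero at Q* and MEB at Q_m).
DWL = ½ × 4.0287 × 19.6600 = 39.6021.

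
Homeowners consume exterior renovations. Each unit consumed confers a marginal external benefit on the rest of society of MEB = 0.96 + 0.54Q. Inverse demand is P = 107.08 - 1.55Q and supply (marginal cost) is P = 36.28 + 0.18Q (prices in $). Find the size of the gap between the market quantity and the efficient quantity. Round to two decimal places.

Market equilibrium (private): 36.28 + 0.18Q = 107.08 - 1.55Q → Q_m = 40.9249.
Social marginal benefit = demand + MEB = 108.04 - 1.01Q.
Set SMB = MC: 108.04 - 1.01Q = 36.28 + 0.18Q → Q* = 60.3025.
Gap = |40.9249 − 60.3025| = 19.3776.

19.38 units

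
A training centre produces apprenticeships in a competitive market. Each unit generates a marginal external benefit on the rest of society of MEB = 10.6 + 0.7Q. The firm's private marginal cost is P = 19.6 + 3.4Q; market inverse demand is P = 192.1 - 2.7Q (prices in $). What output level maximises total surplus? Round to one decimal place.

Social marginal cost = private MC − MEB = 9.0 + 2.7Q.
Set SMC = demand: 9.0 + 2.7Q = 192.1 - 2.7Q → Q* = 33.9074.

Q* = 33.9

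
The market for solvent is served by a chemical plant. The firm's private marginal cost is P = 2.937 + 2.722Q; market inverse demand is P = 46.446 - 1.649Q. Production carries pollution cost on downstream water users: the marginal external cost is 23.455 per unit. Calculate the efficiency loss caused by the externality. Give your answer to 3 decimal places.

DWL = 62.930

Market equilibrium (private): 2.937 + 2.722Q = 46.446 - 1.649Q → Q_m = 9.9540.
Social marginal cost = private MC + MEC = 26.392 + 2.722Q.
Set SMC = demand: 26.392 + 2.722Q = 46.446 - 1.649Q → Q* = 4.5880.
Between Q* and Q_m the wedge SMC − demand runs linearly from 0 to MEC(Q_m), so the loss is a triangle.
DWL = ½ × 5.3660 × 23.4550 = 62.9298.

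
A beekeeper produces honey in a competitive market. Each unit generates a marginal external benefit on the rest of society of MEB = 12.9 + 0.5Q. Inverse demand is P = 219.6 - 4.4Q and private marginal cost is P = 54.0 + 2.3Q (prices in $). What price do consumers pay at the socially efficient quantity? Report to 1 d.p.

P = $92.9

Social marginal cost = private MC − MEB = 41.1 + 1.8Q.
Set SMC = demand: 41.1 + 1.8Q = 219.6 - 4.4Q → Q* = 28.7903.
Consumer price on the demand curve at Q*: 219.6 − 4.4×28.7903 = 92.9227.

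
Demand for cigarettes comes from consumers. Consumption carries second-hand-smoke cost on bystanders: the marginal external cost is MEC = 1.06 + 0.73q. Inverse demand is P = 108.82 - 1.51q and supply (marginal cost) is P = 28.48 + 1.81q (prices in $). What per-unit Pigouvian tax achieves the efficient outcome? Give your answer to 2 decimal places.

tax = $15.35 per unit

Social marginal benefit = demand − MEC = 107.76 - 2.24q.
Set SMB = MC: 107.76 - 2.24q = 28.48 + 1.81q → q* = 19.5753.
The Pigouvian tax equals MEC at q*: 1.06 + 0.73×19.5753 = 15.3500.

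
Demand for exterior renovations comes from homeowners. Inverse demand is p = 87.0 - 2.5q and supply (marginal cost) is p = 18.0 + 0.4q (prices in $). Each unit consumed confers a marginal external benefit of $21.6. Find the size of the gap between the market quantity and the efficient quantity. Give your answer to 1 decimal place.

7.4 units

Market equilibrium (private): 18.0 + 0.4q = 87.0 - 2.5q → q_m = 23.7931.
Social marginal benefit = demand + MEB = 108.6 - 2.5q.
Set SMB = MC: 108.6 - 2.5q = 18.0 + 0.4q → q* = 31.2414.
Gap = |23.7931 − 31.2414| = 7.4483.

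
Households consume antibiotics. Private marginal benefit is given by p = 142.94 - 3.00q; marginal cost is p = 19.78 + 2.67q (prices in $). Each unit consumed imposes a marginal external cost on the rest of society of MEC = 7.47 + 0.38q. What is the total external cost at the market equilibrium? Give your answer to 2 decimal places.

Market equilibrium (private): 19.78 + 2.67q = 142.94 - 3.00q → q_m = 21.7213.
Total external cost = ∫₀^{q_m} (7.47 + 0.38q) dq = 7.47×21.7213 + ½×0.38×21.7213² = 251.9029.

$251.90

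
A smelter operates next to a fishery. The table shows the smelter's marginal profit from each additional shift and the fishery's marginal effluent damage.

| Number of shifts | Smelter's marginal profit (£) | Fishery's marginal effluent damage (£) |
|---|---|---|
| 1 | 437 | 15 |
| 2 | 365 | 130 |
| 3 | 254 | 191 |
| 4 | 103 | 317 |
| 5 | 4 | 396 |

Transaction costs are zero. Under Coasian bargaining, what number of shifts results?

3

Bargaining reaches the level where marginal profit last exceeds marginal effluent damage.
That holds through level 3 (254 ≥ 191) but not at 4 (103 < 317).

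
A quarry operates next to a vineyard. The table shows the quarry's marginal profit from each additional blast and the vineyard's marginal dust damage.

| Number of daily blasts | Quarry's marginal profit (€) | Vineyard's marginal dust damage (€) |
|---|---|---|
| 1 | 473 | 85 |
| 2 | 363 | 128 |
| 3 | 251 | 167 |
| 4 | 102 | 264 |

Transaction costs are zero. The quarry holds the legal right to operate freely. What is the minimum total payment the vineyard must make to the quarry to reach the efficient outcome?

€102

Left alone the quarry would choose level 4 (marginal profit stays positive).
Efficient level: k* = 3 (marginal profit ≥ marginal dust damage through 3).
The vineyard must at least cover the quarry's forgone profit from cutting 4→3: 102 = 102.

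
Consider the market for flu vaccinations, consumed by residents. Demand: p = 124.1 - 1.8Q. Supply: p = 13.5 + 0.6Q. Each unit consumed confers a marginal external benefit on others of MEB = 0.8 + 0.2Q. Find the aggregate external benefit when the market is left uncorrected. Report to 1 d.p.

Market equilibrium (private): 13.5 + 0.6Q = 124.1 - 1.8Q → Q_m = 46.0833.
Total external benefit = ∫₀^{Q_m} (0.8 + 0.2Q) dQ = 0.8×46.0833 + ½×0.2×46.0833² = 249.2337.

249.2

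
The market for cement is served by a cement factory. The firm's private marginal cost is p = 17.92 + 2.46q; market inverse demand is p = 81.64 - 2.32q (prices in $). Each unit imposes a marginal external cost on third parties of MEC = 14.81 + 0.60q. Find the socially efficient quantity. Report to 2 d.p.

q* = 9.09

Social marginal cost = private MC + MEC = 32.73 + 3.06q.
Set SMC = demand: 32.73 + 3.06q = 81.64 - 2.32q → q* = 9.0911.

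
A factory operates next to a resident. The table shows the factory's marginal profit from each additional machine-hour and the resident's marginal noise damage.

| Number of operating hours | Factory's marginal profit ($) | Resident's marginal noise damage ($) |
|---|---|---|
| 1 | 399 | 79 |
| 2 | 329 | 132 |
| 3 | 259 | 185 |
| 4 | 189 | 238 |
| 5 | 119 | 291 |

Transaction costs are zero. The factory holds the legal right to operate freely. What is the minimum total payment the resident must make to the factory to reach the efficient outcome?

Left alone the factory would choose level 5 (marginal profit stays positive).
Efficient level: k* = 3 (marginal profit ≥ marginal noise damage through 3).
The resident must at least cover the factory's forgone profit from cutting 5→3: 189 + 119 = 308.

$308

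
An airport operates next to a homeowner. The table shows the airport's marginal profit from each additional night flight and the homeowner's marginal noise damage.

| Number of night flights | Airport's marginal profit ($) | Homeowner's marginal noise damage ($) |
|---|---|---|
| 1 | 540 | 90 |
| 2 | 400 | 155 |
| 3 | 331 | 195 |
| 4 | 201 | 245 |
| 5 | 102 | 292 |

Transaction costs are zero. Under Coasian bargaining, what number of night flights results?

3

Bargaining reaches the level where marginal profit last exceeds marginal noise damage.
That holds through level 3 (331 ≥ 195) but not at 4 (201 < 245).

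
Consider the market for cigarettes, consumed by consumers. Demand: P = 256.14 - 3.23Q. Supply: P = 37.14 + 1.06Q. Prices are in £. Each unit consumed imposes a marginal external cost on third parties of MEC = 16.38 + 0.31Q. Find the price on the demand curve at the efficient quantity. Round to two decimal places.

P = £113.87

Social marginal benefit = demand − MEC = 239.76 - 3.54Q.
Set SMB = MC: 239.76 - 3.54Q = 37.14 + 1.06Q → Q* = 44.0478.
Consumer price on the demand curve at Q*: 256.14 − 3.23×44.0478 = 113.8656.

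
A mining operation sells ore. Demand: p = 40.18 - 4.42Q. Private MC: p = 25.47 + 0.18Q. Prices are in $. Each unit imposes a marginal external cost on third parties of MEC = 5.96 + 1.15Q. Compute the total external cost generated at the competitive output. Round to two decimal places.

Market equilibrium (private): 25.47 + 0.18Q = 40.18 - 4.42Q → Q_m = 3.1978.
Total external cost = ∫₀^{Q_m} (5.96 + 1.15Q) dQ = 5.96×3.1978 + ½×1.15×3.1978² = 24.9388.

$24.94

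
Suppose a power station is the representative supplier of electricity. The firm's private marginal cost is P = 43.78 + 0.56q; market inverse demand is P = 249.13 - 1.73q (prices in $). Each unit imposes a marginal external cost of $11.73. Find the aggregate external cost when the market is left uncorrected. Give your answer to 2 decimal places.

$1051.86

Market equilibrium (private): 43.78 + 0.56q = 249.13 - 1.73q → q_m = 89.6725.
Total external cost = MEC × q_m = 11.73 × 89.6725 = 1051.8584.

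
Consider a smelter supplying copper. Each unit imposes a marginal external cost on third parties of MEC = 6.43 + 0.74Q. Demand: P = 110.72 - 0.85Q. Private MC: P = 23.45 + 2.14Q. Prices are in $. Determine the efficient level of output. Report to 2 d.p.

Social marginal cost = private MC + MEC = 29.88 + 2.88Q.
Set SMC = demand: 29.88 + 2.88Q = 110.72 - 0.85Q → Q* = 21.6729.

Q* = 21.67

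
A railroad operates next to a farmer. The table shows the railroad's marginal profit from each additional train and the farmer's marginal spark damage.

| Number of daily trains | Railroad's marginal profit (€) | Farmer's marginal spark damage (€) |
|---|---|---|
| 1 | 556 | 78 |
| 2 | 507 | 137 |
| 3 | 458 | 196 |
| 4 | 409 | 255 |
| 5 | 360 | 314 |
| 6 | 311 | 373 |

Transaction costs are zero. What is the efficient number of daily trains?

Bargaining reaches the level where marginal profit last exceeds marginal spark damage.
That holds through level 5 (360 ≥ 314) but not at 6 (311 < 373).

5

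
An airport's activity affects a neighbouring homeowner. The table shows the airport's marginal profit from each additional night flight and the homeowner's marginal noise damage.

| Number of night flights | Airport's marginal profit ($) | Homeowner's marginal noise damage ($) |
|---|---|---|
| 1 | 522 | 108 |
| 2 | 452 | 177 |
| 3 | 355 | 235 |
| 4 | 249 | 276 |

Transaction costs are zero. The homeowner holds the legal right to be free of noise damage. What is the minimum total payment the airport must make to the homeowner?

$520

Efficient level: marginal profit ≥ marginal noise damage through level 3, so k* = 3.
With the homeowner holding the right, the airport must at least compensate total damage at k*: 108 + 177 + 235 = 520.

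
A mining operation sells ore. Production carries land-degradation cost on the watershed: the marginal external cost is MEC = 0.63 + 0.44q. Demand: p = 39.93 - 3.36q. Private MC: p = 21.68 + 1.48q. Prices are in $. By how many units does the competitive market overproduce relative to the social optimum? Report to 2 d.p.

Market equilibrium (private): 21.68 + 1.48q = 39.93 - 3.36q → q_m = 3.7707.
Social marginal cost = private MC + MEC = 22.31 + 1.92q.
Set SMC = demand: 22.31 + 1.92q = 39.93 - 3.36q → q* = 3.3371.
Gap = |3.7707 − 3.3371| = 0.4336.

0.43 units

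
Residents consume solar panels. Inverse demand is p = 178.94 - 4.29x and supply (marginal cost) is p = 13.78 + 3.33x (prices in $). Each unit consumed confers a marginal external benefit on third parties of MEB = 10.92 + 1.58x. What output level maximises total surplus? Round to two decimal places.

x* = 29.15

Social marginal benefit = demand + MEB = 189.86 - 2.71x.
Set SMB = MC: 189.86 - 2.71x = 13.78 + 3.33x → x* = 29.1523.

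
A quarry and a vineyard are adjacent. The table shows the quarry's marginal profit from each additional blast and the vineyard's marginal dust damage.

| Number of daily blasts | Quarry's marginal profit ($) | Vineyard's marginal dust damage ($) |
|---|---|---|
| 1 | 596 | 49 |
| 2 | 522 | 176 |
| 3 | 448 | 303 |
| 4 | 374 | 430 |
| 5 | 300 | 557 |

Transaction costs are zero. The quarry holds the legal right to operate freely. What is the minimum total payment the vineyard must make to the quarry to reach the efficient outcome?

$674

Left alone the quarry would choose level 5 (marginal profit stays positive).
Efficient level: k* = 3 (marginal profit ≥ marginal dust damage through 3).
The vineyard must at least cover the quarry's forgone profit from cutting 5→3: 374 + 300 = 674.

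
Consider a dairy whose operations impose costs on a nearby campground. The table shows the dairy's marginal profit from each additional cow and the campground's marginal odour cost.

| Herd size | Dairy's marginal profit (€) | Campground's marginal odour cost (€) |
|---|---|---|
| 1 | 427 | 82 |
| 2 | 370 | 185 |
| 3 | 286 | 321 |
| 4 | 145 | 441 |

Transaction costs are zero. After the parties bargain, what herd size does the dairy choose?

Bargaining reaches the level where marginal profit last exceeds marginal odour cost.
That holds through level 2 (370 ≥ 185) but not at 3 (286 < 321).

2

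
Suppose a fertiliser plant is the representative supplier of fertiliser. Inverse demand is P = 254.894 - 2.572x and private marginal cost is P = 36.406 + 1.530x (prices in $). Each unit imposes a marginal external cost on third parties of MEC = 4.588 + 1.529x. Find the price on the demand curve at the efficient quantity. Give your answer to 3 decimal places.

P = $157.194

Social marginal cost = private MC + MEC = 40.994 + 3.059x.
Set SMC = demand: 40.994 + 3.059x = 254.894 - 2.572x → x* = 37.9861.
Consumer price on the demand curve at x*: 254.894 − 2.572×37.9861 = 157.1938.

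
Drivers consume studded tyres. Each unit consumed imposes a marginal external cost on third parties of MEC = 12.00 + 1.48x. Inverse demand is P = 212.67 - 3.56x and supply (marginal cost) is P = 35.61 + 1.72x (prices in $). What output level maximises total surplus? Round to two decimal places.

x* = 24.42

Social marginal benefit = demand − MEC = 200.67 - 5.04x.
Set SMB = MC: 200.67 - 5.04x = 35.61 + 1.72x → x* = 24.4172.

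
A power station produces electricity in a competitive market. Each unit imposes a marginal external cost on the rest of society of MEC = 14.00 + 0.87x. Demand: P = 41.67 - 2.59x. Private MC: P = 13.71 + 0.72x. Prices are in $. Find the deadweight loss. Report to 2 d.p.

Market equilibrium (private): 13.71 + 0.72x = 41.67 - 2.59x → x_m = 8.4471.
Social marginal cost = private MC + MEC = 27.71 + 1.59x.
Set SMC = demand: 27.71 + 1.59x = 41.67 - 2.59x → x* = 3.3397.
The welfare-loss triangle has base |x_m − x*| and height MEC(x_m) (the vertical gap between SMC and demand is zero at x* and MEC at x_m).
DWL = ½ × 5.1074 × 21.3490 = 54.5189.

DWL = $54.52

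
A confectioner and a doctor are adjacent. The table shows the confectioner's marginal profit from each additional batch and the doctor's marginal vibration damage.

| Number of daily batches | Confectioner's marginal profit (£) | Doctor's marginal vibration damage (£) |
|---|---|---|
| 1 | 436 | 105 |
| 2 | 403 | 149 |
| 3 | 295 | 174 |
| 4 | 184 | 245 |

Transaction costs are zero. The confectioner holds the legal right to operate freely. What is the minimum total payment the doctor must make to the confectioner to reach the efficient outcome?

Left alone the confectioner would choose level 4 (marginal profit stays positive).
Efficient level: k* = 3 (marginal profit ≥ marginal vibration damage through 3).
The doctor must at least cover the confectioner's forgone profit from cutting 4→3: 184 = 184.

£184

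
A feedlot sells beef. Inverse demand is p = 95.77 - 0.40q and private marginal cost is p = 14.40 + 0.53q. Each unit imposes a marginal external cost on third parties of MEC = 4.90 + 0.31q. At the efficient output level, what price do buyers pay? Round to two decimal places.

Social marginal cost = private MC + MEC = 19.30 + 0.84q.
Set SMC = demand: 19.30 + 0.84q = 95.77 - 0.40q → q* = 61.6694.
Consumer price on the demand curve at q*: 95.77 − 0.40×61.6694 = 71.1022.

P = 71.10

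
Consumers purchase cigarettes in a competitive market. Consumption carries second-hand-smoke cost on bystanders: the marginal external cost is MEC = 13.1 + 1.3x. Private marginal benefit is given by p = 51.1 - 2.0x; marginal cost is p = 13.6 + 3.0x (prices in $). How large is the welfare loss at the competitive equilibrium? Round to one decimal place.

DWL = $41.4

Market equilibrium (private): 13.6 + 3.0x = 51.1 - 2.0x → x_m = 7.5000.
Social marginal benefit = demand − MEC = 38.0 - 3.3x.
Set SMB = MC: 38.0 - 3.3x = 13.6 + 3.0x → x* = 3.8730.
Height of the DWL triangle at x_m is MC(x_m) − SMB(x_m) = MEC(x_m) = 22.8500.
DWL = ½ × 3.6270 × 22.8500 = 41.4385.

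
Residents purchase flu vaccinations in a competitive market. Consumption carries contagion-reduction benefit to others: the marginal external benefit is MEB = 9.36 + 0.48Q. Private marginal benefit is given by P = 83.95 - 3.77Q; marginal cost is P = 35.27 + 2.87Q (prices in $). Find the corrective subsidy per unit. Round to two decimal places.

Social marginal benefit = demand + MEB = 93.31 - 3.29Q.
Set SMB = MC: 93.31 - 3.29Q = 35.27 + 2.87Q → Q* = 9.4221.
The Pigouvian subsidy equals MEB at Q*: 9.36 + 0.48×9.4221 = 13.8826.

subsidy = $13.88 per unit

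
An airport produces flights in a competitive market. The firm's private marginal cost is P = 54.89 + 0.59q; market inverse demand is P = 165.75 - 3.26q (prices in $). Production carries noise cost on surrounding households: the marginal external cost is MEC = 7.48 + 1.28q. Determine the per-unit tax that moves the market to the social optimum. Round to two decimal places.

tax = $33.27 per unit

Social marginal cost = private MC + MEC = 62.37 + 1.87q.
Set SMC = demand: 62.37 + 1.87q = 165.75 - 3.26q → q* = 20.1520.
The Pigouvian tax equals MEC at q*: 7.48 + 1.28×20.1520 = 33.2746.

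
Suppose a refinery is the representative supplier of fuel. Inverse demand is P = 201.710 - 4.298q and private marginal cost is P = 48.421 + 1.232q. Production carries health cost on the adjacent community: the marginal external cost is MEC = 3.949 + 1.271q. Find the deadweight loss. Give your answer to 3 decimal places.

Market equilibrium (private): 48.421 + 1.232q = 201.710 - 4.298q → q_m = 27.7195.
Social marginal cost = private MC + MEC = 52.370 + 2.503q.
Set SMC = demand: 52.370 + 2.503q = 201.710 - 4.298q → q* = 21.9585.
Between q* and q_m the wedge SMC − demand runs linearly from 0 to MEC(q_m), so the loss is a triangle.
DWL = ½ × 5.7610 × 39.1805 = 112.8594.

DWL = 112.859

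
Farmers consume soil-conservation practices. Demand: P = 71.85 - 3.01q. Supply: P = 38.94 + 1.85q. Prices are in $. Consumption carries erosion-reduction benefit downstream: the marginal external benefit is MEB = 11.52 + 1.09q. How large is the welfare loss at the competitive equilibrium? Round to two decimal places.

DWL = $47.38

Market equilibrium (private): 38.94 + 1.85q = 71.85 - 3.01q → q_m = 6.7716.
Social marginal benefit = demand + MEB = 83.37 - 1.92q.
Set SMB = MC: 83.37 - 1.92q = 38.94 + 1.85q → q* = 11.7851.
The loss is the area between SMB and MC from q* to q_m; with linear curves that's a triangle of height MEB(q_m).
DWL = ½ × 5.0135 × 18.9010 = 47.3801.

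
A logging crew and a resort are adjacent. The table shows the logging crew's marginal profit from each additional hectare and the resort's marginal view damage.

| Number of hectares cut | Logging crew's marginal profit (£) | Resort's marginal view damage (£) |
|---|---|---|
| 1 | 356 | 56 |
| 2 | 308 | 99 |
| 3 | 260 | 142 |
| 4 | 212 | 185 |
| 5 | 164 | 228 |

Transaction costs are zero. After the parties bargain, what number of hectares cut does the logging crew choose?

4

Bargaining reaches the level where marginal profit last exceeds marginal view damage.
That holds through level 4 (212 ≥ 185) but not at 5 (164 < 228).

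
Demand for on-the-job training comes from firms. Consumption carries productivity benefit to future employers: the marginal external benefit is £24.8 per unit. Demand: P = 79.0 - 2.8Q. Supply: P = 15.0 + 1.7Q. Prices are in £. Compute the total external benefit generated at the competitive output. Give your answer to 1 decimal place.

£352.7

Market equilibrium (private): 15.0 + 1.7Q = 79.0 - 2.8Q → Q_m = 14.2222.
Total external benefit = MEB × Q_m = 24.8 × 14.2222 = 352.7106.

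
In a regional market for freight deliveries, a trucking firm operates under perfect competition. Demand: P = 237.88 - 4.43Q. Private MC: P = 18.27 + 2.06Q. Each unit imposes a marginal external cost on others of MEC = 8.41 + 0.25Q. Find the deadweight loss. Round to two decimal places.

DWL = 21.11

Market equilibrium (private): 18.27 + 2.06Q = 237.88 - 4.43Q → Q_m = 33.8382.
Social marginal cost = private MC + MEC = 26.68 + 2.31Q.
Set SMC = demand: 26.68 + 2.31Q = 237.88 - 4.43Q → Q* = 31.3353.
Between Q* and Q_m the wedge SMC − demand runs linearly from 0 to MEC(Q_m), so the loss is a triangle.
DWL = ½ × 2.5029 × 16.8696 = 21.1115.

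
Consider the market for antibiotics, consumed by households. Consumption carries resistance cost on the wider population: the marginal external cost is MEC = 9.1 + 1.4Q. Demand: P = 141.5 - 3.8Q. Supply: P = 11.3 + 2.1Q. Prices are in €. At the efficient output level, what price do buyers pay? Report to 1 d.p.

Social marginal benefit = demand − MEC = 132.4 - 5.2Q.
Set SMB = MC: 132.4 - 5.2Q = 11.3 + 2.1Q → Q* = 16.5890.
Consumer price on the demand curve at Q*: 141.5 − 3.8×16.5890 = 78.4618.

P = €78.5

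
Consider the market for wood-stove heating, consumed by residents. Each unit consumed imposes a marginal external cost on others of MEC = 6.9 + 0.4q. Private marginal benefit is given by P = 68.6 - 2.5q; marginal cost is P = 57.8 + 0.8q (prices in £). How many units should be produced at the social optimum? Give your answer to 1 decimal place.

q* = 1.1

Social marginal benefit = demand − MEC = 61.7 - 2.9q.
Set SMB = MC: 61.7 - 2.9q = 57.8 + 0.8q → q* = 1.0541.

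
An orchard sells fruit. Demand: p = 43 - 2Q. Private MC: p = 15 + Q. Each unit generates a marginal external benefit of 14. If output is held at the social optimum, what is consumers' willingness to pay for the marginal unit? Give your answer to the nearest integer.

Social marginal cost = private MC − MEB = 1 + Q.
Set SMC = demand: 1 + Q = 43 - 2Q → Q* = 14.0000.
Consumer price on the demand curve at Q*: 43 − 2×14.0000 = 15.0000.

P = 15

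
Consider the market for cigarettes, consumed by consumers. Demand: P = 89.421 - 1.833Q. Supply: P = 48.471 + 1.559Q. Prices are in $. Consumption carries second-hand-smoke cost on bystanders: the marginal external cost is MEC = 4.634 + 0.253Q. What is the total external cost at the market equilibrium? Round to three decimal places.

$74.381

Market equilibrium (private): 48.471 + 1.559Q = 89.421 - 1.833Q → Q_m = 12.0725.
Total external cost = ∫₀^{Q_m} (4.634 + 0.253Q) dQ = 4.634×12.0725 + ½×0.253×12.0725² = 74.3807.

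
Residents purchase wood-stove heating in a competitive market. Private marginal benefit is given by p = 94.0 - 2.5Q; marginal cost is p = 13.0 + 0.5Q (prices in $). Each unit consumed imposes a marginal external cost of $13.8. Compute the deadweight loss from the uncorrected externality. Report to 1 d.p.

DWL = $31.7

Market equilibrium (private): 13.0 + 0.5Q = 94.0 - 2.5Q → Q_m = 27.0000.
Social marginal benefit = demand − MEC = 80.2 - 2.5Q.
Set SMB = MC: 80.2 - 2.5Q = 13.0 + 0.5Q → Q* = 22.4000.
Height of the DWL triangle at Q_m is MC(Q_m) − SMB(Q_m) = MEC(Q_m) = 13.8000.
DWL = ½ × 4.6000 × 13.8000 = 31.7400.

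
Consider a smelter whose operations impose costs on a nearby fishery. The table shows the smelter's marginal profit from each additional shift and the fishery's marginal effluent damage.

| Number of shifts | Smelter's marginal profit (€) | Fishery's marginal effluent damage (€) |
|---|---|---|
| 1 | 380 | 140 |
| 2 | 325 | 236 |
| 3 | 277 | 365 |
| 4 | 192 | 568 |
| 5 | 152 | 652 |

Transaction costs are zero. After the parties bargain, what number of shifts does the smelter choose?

Bargaining reaches the level where marginal profit last exceeds marginal effluent damage.
That holds through level 2 (325 ≥ 236) but not at 3 (277 < 365).

2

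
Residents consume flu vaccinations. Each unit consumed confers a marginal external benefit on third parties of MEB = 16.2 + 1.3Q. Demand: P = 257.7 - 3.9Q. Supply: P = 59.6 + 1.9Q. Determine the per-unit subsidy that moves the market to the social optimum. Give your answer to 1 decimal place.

Social marginal benefit = demand + MEB = 273.9 - 2.6Q.
Set SMB = MC: 273.9 - 2.6Q = 59.6 + 1.9Q → Q* = 47.6222.
The Pigouvian subsidy equals MEB at Q*: 16.2 + 1.3×47.6222 = 78.1089.

subsidy = 78.1 per unit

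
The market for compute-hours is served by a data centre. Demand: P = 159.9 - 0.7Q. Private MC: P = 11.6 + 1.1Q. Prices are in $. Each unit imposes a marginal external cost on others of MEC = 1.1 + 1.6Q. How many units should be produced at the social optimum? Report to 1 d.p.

Social marginal cost = private MC + MEC = 12.7 + 2.7Q.
Set SMC = demand: 12.7 + 2.7Q = 159.9 - 0.7Q → Q* = 43.2941.

Q* = 43.3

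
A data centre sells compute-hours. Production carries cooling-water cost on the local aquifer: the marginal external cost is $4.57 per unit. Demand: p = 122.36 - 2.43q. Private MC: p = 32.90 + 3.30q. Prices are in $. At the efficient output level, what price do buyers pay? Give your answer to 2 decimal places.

P = $86.36

Social marginal cost = private MC + MEC = 37.47 + 3.30q.
Set SMC = demand: 37.47 + 3.30q = 122.36 - 2.43q → q* = 14.8150.
Consumer price on the demand curve at q*: 122.36 − 2.43×14.8150 = 86.3596.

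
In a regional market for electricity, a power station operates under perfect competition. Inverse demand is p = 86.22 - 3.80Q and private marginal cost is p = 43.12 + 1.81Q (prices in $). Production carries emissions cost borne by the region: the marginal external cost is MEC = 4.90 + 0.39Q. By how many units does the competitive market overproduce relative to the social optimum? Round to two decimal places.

Market equilibrium (private): 43.12 + 1.81Q = 86.22 - 3.80Q → Q_m = 7.6827.
Social marginal cost = private MC + MEC = 48.02 + 2.20Q.
Set SMC = demand: 48.02 + 2.20Q = 86.22 - 3.80Q → Q* = 6.3667.
Gap = |7.6827 − 6.3667| = 1.3160.

1.32 units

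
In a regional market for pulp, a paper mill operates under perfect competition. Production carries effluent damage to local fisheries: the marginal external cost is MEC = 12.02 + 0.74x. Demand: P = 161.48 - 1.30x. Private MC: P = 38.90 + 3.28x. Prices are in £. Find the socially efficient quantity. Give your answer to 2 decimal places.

Social marginal cost = private MC + MEC = 50.92 + 4.02x.
Set SMC = demand: 50.92 + 4.02x = 161.48 - 1.30x → x* = 20.7820.

x* = 20.78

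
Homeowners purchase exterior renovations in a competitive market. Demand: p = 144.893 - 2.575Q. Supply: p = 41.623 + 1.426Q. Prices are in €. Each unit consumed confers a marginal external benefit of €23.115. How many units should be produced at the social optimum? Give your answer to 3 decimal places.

Q* = 31.588

Social marginal benefit = demand + MEB = 168.008 - 2.575Q.
Set SMB = MC: 168.008 - 2.575Q = 41.623 + 1.426Q → Q* = 31.5884.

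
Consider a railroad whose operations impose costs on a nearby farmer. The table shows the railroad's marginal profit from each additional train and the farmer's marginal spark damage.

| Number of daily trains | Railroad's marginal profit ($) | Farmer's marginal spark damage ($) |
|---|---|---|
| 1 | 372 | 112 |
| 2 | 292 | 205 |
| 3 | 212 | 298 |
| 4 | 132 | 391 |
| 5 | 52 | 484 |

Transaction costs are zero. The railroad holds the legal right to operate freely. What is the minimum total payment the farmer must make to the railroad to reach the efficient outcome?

Left alone the railroad would choose level 5 (marginal profit stays positive).
Efficient level: k* = 2 (marginal profit ≥ marginal spark damage through 2).
The farmer must at least cover the railroad's forgone profit from cutting 5→2: 212 + 132 + 52 = 396.

$396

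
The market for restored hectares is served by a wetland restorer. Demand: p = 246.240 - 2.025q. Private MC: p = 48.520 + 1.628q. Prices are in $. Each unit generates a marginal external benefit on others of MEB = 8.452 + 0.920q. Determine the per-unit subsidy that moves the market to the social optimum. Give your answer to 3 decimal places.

subsidy = $77.855 per unit

Social marginal cost = private MC − MEB = 40.068 + 0.708q.
Set SMC = demand: 40.068 + 0.708q = 246.240 - 2.025q → q* = 75.4380.
The Pigouvian subsidy equals MEB at q*: 8.452 + 0.920×75.4380 = 77.8550.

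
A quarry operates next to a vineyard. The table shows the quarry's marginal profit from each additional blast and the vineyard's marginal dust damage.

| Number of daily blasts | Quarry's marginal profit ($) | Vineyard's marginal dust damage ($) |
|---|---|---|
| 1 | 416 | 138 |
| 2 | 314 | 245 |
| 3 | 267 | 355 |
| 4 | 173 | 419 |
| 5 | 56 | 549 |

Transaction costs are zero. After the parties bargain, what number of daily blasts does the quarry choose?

Bargaining reaches the level where marginal profit last exceeds marginal dust damage.
That holds through level 2 (314 ≥ 245) but not at 3 (267 < 355).

2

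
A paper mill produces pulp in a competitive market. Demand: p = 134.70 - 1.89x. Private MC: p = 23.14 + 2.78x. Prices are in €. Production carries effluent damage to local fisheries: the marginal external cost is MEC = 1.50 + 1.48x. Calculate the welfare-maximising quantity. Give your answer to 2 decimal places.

Social marginal cost = private MC + MEC = 24.64 + 4.26x.
Set SMC = demand: 24.64 + 4.26x = 134.70 - 1.89x → x* = 17.8959.

x* = 17.90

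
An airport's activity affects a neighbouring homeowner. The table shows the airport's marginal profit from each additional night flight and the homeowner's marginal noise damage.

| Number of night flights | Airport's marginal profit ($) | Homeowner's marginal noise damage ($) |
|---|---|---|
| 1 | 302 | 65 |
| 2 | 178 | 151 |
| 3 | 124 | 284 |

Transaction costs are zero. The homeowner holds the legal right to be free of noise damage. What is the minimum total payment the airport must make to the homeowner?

$216

Efficient level: marginal profit ≥ marginal noise damage through level 2, so k* = 2.
With the homeowner holding the right, the airport must at least compensate total damage at k*: 65 + 151 = 216.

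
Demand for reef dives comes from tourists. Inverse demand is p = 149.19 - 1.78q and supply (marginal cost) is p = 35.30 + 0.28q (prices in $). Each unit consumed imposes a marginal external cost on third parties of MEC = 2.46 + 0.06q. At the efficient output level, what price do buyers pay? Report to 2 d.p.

P = $55.63

Social marginal benefit = demand − MEC = 146.73 - 1.84q.
Set SMB = MC: 146.73 - 1.84q = 35.30 + 0.28q → q* = 52.5613.
Consumer price on the demand curve at q*: 149.19 − 1.78×52.5613 = 55.6309.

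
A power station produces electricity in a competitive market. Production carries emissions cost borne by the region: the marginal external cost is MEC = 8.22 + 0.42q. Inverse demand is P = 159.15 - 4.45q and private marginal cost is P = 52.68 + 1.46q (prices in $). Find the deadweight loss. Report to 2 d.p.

DWL = $19.68

Market equilibrium (private): 52.68 + 1.46q = 159.15 - 4.45q → q_m = 18.0152.
Social marginal cost = private MC + MEC = 60.90 + 1.88q.
Set SMC = demand: 60.90 + 1.88q = 159.15 - 4.45q → q* = 15.5213.
Between q* and q_m the wedge SMC − demand runs linearly from 0 to MEC(q_m), so the loss is a triangle.
DWL = ½ × 2.4939 × 15.7864 = 19.6849.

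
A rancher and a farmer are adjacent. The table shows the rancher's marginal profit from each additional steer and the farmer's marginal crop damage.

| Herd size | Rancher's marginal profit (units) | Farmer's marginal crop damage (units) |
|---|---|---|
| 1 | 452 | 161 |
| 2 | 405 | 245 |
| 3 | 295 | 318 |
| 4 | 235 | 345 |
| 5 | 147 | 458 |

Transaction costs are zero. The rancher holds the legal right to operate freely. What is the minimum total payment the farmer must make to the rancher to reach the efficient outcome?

Left alone the rancher would choose level 5 (marginal profit stays positive).
Efficient level: k* = 2 (marginal profit ≥ marginal crop damage through 2).
The farmer must at least cover the rancher's forgone profit from cutting 5→2: 295 + 235 + 147 = 677.

677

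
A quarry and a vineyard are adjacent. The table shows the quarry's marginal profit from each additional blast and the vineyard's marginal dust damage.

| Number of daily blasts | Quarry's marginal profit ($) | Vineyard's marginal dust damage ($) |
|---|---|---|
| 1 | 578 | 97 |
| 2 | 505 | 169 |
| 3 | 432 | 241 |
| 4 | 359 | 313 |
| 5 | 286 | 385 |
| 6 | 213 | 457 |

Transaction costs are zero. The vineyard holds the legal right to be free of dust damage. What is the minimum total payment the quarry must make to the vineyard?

$820

Efficient level: marginal profit ≥ marginal dust damage through level 4, so k* = 4.
With the vineyard holding the right, the quarry must at least compensate total damage at k*: 97 + 169 + 241 + 313 = 820.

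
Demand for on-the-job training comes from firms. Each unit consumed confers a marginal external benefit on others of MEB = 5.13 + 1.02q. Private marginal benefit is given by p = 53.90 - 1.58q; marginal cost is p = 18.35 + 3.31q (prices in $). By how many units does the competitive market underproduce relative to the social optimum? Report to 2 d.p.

3.24 units

Market equilibrium (private): 18.35 + 3.31q = 53.90 - 1.58q → q_m = 7.2699.
Social marginal benefit = demand + MEB = 59.03 - 0.56q.
Set SMB = MC: 59.03 - 0.56q = 18.35 + 3.31q → q* = 10.5116.
Gap = |7.2699 − 10.5116| = 3.2417.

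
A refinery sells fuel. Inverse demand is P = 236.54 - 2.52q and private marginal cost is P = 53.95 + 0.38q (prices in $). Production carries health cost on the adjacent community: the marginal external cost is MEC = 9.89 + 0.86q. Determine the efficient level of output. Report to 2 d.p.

Social marginal cost = private MC + MEC = 63.84 + 1.24q.
Set SMC = demand: 63.84 + 1.24q = 236.54 - 2.52q → q* = 45.9309.

q* = 45.93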